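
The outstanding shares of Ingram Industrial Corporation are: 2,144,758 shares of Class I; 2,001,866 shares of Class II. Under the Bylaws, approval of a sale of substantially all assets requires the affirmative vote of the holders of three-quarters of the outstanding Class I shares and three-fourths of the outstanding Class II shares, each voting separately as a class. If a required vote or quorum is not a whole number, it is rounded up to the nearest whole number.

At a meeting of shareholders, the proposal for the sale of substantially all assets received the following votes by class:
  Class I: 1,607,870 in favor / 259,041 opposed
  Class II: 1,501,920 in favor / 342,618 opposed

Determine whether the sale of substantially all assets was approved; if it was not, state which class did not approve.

Not approved — the Class I shares did not give the required vote.

Class I: 3/4 of 2144758 = 1608568.50, rounded up to 1608569; 1,608,569 required, 1,607,870 in favor — not approved.
Class II: 3/4 of 2001866 = 1501399.50, rounded up to 1501400; 1,501,400 required, 1,501,920 in favor — approved.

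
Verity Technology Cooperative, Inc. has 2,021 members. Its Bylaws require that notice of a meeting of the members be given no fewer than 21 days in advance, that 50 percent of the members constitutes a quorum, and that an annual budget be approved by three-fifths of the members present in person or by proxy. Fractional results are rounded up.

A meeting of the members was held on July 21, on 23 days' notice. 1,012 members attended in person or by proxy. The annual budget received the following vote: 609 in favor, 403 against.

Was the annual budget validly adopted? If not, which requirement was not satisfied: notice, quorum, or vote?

Valid — all requirements satisfied.

Notice: 23 days given; 21 required. Satisfied.
Quorum: 50% of 2,021 = 1,010.50, rounded up to 1,011; 1,012 present. Satisfied.
Vote: requires three-fifths of those present (1,012); 3/5 of 1012 = 607.20, rounded up to 608, so 608 needed; 609 in favor. Satisfied.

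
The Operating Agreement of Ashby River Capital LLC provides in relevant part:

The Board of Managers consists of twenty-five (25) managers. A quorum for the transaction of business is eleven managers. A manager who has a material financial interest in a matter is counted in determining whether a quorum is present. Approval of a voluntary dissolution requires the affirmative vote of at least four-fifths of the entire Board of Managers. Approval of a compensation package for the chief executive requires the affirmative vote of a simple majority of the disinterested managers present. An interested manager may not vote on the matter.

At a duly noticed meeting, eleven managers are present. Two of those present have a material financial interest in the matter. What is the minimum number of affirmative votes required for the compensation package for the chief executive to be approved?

The compensation package for the chief executive requires a majority of the disinterested managers present (11 − 2 = 9).
A majority of 9 is 5.

5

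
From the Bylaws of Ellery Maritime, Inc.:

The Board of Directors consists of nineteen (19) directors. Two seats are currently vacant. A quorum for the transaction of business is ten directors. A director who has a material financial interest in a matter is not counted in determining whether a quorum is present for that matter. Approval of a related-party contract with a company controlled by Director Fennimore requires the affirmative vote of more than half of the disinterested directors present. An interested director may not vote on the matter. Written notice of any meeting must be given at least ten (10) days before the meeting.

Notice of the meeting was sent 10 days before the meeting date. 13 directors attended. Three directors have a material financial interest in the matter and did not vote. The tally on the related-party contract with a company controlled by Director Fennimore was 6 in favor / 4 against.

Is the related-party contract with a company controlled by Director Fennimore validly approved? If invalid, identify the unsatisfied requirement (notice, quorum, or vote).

Valid — all requirements satisfied.

Notice: 10 days given; 10 required (10 ≥ 10). Satisfied.
Quorum: 13 present, but the 3 interested directors do not count, leaving 10. Quorum is 10. Satisfied.
Vote: the related-party contract with a company controlled by Director Fennimore requires a majority of the disinterested directors present (13 − 3 = 10). A majority of 10 is 6, so 6 affirmative votes are needed; 6 voted in favor. Satisfied.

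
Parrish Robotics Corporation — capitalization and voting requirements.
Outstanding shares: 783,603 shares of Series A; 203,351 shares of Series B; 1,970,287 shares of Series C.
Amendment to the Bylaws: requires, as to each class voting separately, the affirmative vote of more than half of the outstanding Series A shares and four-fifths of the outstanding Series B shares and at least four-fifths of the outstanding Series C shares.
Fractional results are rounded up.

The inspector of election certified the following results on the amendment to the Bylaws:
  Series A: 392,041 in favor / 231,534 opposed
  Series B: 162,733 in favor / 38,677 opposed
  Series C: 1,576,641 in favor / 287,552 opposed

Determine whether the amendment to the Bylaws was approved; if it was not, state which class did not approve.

Series A: a majority of 783603 is 391802; 391,802 required, 392,041 in favor — approved.
Series B: 4/5 of 203351 = 162680.80, rounded up to 162681; 162,681 required, 162,733 in favor — approved.
Series C: 4/5 of 1970287 = 1576229.60, rounded up to 1576230; 1,576,230 required, 1,576,641 in favor — approved.

Approved — every class gave the required vote.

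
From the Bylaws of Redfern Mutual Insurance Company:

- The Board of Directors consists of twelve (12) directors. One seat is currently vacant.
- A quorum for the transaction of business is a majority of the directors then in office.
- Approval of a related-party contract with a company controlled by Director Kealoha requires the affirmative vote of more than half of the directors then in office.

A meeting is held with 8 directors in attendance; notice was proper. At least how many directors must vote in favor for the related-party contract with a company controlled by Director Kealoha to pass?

The related-party contract with a company controlled by Director Kealoha requires a majority of the directors then in office (11).
A majority of 11 is 6.

6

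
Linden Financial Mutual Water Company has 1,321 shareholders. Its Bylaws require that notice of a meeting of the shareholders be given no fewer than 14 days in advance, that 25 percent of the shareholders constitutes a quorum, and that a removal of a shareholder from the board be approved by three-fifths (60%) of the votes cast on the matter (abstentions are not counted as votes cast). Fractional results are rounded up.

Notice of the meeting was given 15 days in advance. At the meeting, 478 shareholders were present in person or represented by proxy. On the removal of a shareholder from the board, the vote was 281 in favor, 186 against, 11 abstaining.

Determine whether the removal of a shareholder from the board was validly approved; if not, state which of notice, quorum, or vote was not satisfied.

Notice: 15 days given; 14 required. Satisfied.
Quorum: 25% of 1,321 = 330.25, rounded up to 331; 478 present. Satisfied.
Vote: requires three-fifths of the votes cast (478 − 11 abstaining = 467); 3/5 of 467 = 280.20, rounded up to 281, so 281 needed; 281 in favor. Satisfied.

Valid — all requirements satisfied.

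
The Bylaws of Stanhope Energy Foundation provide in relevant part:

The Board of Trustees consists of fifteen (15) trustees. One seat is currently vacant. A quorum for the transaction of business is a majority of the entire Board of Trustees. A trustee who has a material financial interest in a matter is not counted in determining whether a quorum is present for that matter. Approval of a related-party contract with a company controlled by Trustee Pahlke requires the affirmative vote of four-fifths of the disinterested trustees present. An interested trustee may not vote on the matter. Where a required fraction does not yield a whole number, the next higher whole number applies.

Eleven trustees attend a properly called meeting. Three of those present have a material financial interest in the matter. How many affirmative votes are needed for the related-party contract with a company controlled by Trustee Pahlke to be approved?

The related-party contract with a company controlled by Trustee Pahlke requires four-fifths of the disinterested trustees present (11 − 3 = 8).
4/5 of 8 = 6.40, rounded up to 7.

7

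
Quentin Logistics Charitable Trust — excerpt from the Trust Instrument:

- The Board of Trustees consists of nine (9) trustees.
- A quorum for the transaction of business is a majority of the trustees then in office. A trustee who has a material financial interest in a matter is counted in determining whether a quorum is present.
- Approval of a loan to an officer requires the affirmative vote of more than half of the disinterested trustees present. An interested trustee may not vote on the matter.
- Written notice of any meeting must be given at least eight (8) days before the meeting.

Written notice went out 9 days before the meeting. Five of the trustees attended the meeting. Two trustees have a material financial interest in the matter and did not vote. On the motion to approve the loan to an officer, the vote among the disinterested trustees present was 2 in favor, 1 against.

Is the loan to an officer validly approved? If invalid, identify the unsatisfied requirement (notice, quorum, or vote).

Valid — all requirements satisfied.

Notice: 9 days given; 8 required (9 ≥ 8). Satisfied.
Quorum: 5 present (interested trustees count toward quorum); quorum is 5. Satisfied.
Vote: the loan to an officer requires a majority of the disinterested trustees present (5 − 2 = 3). A majority of 3 is 2, so 2 affirmative votes are needed; 2 voted in favor. Satisfied.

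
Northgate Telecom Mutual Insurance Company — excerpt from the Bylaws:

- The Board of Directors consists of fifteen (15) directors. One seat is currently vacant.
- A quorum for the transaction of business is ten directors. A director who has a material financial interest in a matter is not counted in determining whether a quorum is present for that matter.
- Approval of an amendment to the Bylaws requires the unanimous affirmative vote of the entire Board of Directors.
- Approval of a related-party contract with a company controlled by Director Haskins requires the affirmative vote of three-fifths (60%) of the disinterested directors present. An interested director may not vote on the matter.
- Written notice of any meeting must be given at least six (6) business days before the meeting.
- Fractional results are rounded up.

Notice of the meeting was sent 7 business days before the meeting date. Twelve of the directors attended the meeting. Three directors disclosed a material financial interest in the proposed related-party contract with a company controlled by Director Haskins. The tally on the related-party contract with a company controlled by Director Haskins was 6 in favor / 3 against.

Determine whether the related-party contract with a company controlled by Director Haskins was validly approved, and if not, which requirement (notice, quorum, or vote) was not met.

Notice: 7 business days given; 6 required (7 ≥ 6). Satisfied.
Quorum: 12 present, but the 3 interested directors do not count, leaving 9. Quorum is 10. Not satisfied.
Vote: the related-party contract with a company controlled by Director Haskins requires three-fifths of the disinterested directors present (12 − 3 = 9). 3/5 of 9 = 5.40, rounded up to 6, so 6 affirmative votes are needed; 6 voted in favor. Satisfied. (Moot — without a quorum no business can be validly transacted.)

Invalid — quorum requirement not satisfied.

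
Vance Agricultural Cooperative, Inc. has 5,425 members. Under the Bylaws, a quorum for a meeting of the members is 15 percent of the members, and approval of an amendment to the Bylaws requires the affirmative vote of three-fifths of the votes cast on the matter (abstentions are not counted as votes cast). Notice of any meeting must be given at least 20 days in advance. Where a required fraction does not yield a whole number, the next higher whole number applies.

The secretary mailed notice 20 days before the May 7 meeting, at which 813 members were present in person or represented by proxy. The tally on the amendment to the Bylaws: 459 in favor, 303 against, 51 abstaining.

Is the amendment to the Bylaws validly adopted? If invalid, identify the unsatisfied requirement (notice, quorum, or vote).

Notice: 20 days given; 20 required. Satisfied.
Quorum: 15% of 5,425 = 813.75, rounded up to 814; 813 present. Not satisfied.
Vote: requires three-fifths of the votes cast (813 − 51 abstaining = 762); 3/5 of 762 = 457.20, rounded up to 458, so 458 needed; 459 in favor. Satisfied.

Invalid — quorum requirement not satisfied.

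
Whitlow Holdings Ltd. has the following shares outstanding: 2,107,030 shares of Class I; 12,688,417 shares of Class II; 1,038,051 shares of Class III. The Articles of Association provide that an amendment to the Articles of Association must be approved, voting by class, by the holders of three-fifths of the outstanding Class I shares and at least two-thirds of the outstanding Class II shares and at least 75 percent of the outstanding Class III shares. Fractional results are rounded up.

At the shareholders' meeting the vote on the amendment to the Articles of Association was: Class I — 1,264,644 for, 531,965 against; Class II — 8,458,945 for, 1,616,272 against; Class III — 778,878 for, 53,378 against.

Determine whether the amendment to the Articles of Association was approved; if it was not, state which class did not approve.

Class I: 3/5 of 2107030 = 1264218; 1,264,218 required, 1,264,644 in favor — approved.
Class II: 2/3 of 12688417 = 8458944.67, rounded up to 8458945; 8,458,945 required, 8,458,945 in favor — approved.
Class III: 3/4 of 1038051 = 778538.25, rounded up to 778539; 778,539 required, 778,878 in favor — approved.

Approved — every class gave the required vote.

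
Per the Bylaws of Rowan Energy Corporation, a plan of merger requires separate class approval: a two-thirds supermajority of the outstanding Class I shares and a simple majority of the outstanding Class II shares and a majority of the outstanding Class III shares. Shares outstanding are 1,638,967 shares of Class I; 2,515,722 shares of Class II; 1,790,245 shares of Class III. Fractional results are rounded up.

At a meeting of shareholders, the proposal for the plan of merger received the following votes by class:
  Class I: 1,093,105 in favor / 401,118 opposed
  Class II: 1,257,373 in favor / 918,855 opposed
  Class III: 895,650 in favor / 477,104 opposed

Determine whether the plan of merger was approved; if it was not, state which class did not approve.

Class I: 2/3 of 1638967 = 1092644.67, rounded up to 1092645; 1,092,645 required, 1,093,105 in favor — approved.
Class II: a majority of 2515722 is 1257862; 1,257,862 required, 1,257,373 in favor — not approved.
Class III: a majority of 1790245 is 895123; 895,123 required, 895,650 in favor — approved.

Not approved — the Class II shares did not give the required vote.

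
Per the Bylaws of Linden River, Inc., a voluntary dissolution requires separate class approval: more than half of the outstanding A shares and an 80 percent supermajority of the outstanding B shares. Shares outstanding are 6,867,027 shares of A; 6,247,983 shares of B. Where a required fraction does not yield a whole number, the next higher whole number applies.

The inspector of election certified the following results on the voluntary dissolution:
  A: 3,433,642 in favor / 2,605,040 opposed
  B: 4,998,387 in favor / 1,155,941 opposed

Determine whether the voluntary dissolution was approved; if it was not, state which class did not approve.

A: a majority of 6867027 is 3433514; 3,433,514 required, 3,433,642 in favor — approved.
B: 4/5 of 6247983 = 4998386.40, rounded up to 4998387; 4,998,387 required, 4,998,387 in favor — approved.

Approved — every class gave the required vote.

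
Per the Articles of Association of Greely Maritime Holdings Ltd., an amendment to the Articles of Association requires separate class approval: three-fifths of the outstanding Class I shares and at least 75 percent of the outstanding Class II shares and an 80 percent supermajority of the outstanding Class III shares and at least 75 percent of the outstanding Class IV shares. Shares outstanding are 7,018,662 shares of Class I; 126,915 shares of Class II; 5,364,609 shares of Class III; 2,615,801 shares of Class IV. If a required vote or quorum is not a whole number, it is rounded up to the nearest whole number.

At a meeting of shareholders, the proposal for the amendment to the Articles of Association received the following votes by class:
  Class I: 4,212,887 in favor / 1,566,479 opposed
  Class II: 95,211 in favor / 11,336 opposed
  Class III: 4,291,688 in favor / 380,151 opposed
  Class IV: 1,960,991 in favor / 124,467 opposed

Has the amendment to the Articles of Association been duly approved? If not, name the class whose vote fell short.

Not approved — the Class IV shares did not give the required vote.

Class I: 3/5 of 7018662 = 4211197.20, rounded up to 4211198; 4,211,198 required, 4,212,887 in favor — approved.
Class II: 3/4 of 126915 = 95186.25, rounded up to 95187; 95,187 required, 95,211 in favor — approved.
Class III: 4/5 of 5364609 = 4291687.20, rounded up to 4291688; 4,291,688 required, 4,291,688 in favor — approved.
Class IV: 3/4 of 2615801 = 1961850.75, rounded up to 1961851; 1,961,851 required, 1,960,991 in favor — not approved.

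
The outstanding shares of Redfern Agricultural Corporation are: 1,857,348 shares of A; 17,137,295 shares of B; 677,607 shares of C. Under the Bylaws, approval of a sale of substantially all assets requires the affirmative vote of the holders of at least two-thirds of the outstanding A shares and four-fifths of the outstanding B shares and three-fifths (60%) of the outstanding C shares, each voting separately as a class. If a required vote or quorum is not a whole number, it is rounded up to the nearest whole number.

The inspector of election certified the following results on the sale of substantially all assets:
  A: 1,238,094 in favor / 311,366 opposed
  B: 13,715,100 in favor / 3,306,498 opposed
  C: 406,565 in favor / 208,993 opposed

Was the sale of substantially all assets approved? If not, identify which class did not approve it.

A: 2/3 of 1857348 = 1238232; 1,238,232 required, 1,238,094 in favor — not approved.
B: 4/5 of 17137295 = 13709836; 13,709,836 required, 13,715,100 in favor — approved.
C: 3/5 of 677607 = 406564.20, rounded up to 406565; 406,565 required, 406,565 in favor — approved.

Not approved — the A shares did not give the required vote.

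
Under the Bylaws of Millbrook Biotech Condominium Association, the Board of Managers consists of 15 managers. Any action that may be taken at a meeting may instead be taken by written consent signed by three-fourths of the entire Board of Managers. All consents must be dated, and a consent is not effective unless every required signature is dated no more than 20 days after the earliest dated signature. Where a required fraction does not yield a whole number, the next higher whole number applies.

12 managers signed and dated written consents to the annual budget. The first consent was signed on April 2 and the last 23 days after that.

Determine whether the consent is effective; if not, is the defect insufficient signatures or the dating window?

Signatures required: three-fourths of 15 — 3/4 of 15 = 11.25, rounded up to 12, so 12 needed; 12 signed. Sufficient.
Dating window: the latest signature is 23 days after the earliest; the limit is 20 days. Outside the window.

Not effective — dating-window requirement not satisfied.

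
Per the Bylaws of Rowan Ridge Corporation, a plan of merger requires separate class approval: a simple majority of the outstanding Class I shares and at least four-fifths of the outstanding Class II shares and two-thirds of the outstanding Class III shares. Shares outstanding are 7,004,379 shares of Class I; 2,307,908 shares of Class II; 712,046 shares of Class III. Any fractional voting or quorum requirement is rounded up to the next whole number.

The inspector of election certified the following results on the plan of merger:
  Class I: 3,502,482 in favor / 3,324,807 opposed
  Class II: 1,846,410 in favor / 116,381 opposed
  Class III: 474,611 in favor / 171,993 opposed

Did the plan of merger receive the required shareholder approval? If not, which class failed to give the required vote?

Not approved — the Class III shares did not give the required vote.

Class I: a majority of 7004379 is 3502190; 3,502,190 required, 3,502,482 in favor — approved.
Class II: 4/5 of 2307908 = 1846326.40, rounded up to 1846327; 1,846,327 required, 1,846,410 in favor — approved.
Class III: 2/3 of 712046 = 474697.33, rounded up to 474698; 474,698 required, 474,611 in favor — not approved.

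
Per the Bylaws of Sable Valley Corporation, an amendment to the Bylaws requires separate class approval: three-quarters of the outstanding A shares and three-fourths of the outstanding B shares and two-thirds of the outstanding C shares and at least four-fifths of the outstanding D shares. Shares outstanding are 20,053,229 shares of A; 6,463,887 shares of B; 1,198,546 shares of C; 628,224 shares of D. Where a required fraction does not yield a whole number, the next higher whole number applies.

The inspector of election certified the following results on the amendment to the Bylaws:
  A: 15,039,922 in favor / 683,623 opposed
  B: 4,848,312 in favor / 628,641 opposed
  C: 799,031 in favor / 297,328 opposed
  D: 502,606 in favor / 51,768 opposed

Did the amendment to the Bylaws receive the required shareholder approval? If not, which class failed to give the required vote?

A: 3/4 of 20053229 = 15039921.75, rounded up to 15039922; 15,039,922 required, 15,039,922 in favor — approved.
B: 3/4 of 6463887 = 4847915.25, rounded up to 4847916; 4,847,916 required, 4,848,312 in favor — approved.
C: 2/3 of 1198546 = 799030.67, rounded up to 799031; 799,031 required, 799,031 in favor — approved.
D: 4/5 of 628224 = 502579.20, rounded up to 502580; 502,580 required, 502,606 in favor — approved.

Approved — every class gave the required vote.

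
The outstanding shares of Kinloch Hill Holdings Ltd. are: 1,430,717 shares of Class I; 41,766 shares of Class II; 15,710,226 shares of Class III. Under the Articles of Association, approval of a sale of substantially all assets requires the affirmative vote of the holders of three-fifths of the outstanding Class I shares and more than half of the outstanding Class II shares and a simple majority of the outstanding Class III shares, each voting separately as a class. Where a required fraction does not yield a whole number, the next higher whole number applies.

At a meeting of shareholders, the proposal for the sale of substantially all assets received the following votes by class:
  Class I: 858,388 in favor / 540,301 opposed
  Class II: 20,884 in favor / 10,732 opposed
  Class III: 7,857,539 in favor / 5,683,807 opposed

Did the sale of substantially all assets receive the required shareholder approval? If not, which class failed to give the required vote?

Not approved — the Class I shares did not give the required vote.

Class I: 3/5 of 1430717 = 858430.20, rounded up to 858431; 858,431 required, 858,388 in favor — not approved.
Class II: a majority of 41766 is 20884; 20,884 required, 20,884 in favor — approved.
Class III: a majority of 15710226 is 7855114; 7,855,114 required, 7,857,539 in favor — approved.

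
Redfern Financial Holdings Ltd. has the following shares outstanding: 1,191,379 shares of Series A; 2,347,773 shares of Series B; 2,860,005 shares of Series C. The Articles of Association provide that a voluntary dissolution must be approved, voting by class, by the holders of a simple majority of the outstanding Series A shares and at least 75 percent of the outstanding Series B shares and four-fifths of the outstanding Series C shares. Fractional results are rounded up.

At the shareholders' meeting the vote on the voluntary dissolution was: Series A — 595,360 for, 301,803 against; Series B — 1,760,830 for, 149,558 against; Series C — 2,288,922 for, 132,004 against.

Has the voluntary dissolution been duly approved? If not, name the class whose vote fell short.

Not approved — the Series A shares did not give the required vote.

Series A: a majority of 1191379 is 595690; 595,690 required, 595,360 in favor — not approved.
Series B: 3/4 of 2347773 = 1760829.75, rounded up to 1760830; 1,760,830 required, 1,760,830 in favor — approved.
Series C: 4/5 of 2860005 = 2288004; 2,288,004 required, 2,288,922 in favor — approved.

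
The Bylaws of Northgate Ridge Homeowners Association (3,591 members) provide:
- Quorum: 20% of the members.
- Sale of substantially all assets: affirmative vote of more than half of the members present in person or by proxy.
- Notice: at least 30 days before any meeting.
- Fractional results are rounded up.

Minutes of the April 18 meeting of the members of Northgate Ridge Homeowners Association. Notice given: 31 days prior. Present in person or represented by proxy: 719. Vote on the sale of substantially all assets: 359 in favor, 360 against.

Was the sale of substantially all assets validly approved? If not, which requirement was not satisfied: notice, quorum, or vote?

Notice: 31 days given; 30 required. Satisfied.
Quorum: 20% of 3,591 = 718.20, rounded up to 719; 719 present. Satisfied.
Vote: requires a majority of those present (719); a majority of 719 is 360, so 360 needed; 359 in favor. Not satisfied.

Invalid — vote requirement not satisfied.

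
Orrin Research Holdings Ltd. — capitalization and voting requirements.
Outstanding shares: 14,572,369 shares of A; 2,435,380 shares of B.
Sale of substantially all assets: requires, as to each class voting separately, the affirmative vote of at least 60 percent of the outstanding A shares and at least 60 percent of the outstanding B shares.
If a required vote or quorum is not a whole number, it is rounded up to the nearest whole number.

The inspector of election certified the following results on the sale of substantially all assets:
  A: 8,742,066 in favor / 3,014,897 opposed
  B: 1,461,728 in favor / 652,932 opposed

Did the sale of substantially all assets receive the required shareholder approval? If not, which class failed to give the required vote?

A: 3/5 of 14572369 = 8743421.40, rounded up to 8743422; 8,743,422 required, 8,742,066 in favor — not approved.
B: 3/5 of 2435380 = 1461228; 1,461,228 required, 1,461,728 in favor — approved.

Not approved — the A shares did not give the required vote.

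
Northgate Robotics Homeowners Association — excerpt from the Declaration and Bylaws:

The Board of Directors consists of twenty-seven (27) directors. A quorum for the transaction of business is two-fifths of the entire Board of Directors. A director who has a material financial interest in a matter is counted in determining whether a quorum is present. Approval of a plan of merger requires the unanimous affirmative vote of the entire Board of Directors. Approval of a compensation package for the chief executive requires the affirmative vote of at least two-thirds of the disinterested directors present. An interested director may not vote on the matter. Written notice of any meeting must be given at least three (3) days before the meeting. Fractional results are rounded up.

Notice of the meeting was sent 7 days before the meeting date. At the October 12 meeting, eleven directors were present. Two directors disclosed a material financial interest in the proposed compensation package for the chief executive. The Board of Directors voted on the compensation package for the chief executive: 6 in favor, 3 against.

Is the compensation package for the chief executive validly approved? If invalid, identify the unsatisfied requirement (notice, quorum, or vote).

Notice: 7 days given; 3 required (7 ≥ 3). Satisfied.
Quorum: 11 present (interested directors count toward quorum); quorum is 11. Satisfied.
Vote: the compensation package for the chief executive requires two-thirds of the disinterested directors present (11 − 2 = 9). 2/3 of 9 = 6, so 6 affirmative votes are needed; 6 voted in favor. Satisfied.

Valid — all requirements satisfied.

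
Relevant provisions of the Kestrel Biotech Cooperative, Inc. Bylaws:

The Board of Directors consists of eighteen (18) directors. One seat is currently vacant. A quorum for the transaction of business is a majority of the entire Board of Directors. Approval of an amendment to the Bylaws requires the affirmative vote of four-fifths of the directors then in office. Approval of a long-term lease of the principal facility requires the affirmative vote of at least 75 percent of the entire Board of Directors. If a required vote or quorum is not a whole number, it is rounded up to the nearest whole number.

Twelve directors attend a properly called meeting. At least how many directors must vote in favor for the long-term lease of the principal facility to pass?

14

The long-term lease of the principal facility requires three-fourths of the entire Board of Directors (18).
3/4 of 18 = 13.50, rounded up to 14.
(Only 12 can vote, so the long-term lease of the principal facility cannot pass at this meeting, but the required vote is still 14.)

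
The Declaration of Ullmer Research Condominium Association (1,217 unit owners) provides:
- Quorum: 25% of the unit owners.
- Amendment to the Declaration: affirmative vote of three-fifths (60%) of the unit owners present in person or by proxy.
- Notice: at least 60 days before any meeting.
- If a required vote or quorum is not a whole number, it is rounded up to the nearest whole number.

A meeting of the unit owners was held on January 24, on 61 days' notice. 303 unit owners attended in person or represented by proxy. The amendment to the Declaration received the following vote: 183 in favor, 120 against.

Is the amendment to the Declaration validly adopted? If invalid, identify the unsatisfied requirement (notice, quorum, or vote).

Notice: 61 days given; 60 required. Satisfied.
Quorum: 25% of 1,217 = 304.25, rounded up to 305; 303 present. Not satisfied.
Vote: requires three-fifths of those present (303); 3/5 of 303 = 181.80, rounded up to 182, so 182 needed; 183 in favor. Satisfied.

Invalid — quorum requirement not satisfied.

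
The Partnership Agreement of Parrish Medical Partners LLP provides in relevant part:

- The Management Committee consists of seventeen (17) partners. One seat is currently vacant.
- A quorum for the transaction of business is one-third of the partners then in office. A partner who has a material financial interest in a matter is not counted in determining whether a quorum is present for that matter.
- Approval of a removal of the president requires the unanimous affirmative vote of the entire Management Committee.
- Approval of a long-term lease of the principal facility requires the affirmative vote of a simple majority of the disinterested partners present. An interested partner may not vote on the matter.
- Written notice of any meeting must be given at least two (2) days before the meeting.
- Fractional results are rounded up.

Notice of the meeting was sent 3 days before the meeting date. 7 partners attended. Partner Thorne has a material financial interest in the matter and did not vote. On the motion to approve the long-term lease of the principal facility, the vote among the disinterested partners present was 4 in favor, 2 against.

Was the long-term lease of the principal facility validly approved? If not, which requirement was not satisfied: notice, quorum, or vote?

Notice: 3 days given; 2 required (3 ≥ 2). Satisfied.
Quorum: 7 present, but the 1 interested partner does not count, leaving 6. Quorum is 6. Satisfied.
Vote: the long-term lease of the principal facility requires a majority of the disinterested partners present (7 − 1 = 6). A majority of 6 is 4, so 4 affirmative votes are needed; 4 voted in favor. Satisfied.

Valid — all requirements satisfied.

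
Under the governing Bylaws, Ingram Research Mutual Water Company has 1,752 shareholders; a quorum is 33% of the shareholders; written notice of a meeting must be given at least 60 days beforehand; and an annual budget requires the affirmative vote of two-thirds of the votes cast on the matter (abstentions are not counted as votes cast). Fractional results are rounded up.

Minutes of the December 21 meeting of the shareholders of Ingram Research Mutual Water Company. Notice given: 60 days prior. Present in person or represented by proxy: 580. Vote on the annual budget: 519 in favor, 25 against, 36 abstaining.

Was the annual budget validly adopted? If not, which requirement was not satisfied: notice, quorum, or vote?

Valid — all requirements satisfied.

Notice: 60 days given; 60 required. Satisfied.
Quorum: 33% of 1,752 = 578.16, rounded up to 579; 580 present. Satisfied.
Vote: requires two-thirds of the votes cast (580 − 36 abstaining = 544); 2/3 of 544 = 362.67, rounded up to 363, so 363 needed; 519 in favor. Satisfied.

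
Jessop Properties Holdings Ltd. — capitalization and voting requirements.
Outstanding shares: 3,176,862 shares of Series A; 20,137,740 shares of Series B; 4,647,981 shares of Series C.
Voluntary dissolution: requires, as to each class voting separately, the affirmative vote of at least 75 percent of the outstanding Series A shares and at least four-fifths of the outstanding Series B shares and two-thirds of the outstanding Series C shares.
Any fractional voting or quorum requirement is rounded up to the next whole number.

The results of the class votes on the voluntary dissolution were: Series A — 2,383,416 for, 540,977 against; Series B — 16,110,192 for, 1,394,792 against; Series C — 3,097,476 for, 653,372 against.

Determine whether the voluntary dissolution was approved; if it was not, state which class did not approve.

Series A: 3/4 of 3176862 = 2382646.50, rounded up to 2382647; 2,382,647 required, 2,383,416 in favor — approved.
Series B: 4/5 of 20137740 = 16110192; 16,110,192 required, 16,110,192 in favor — approved.
Series C: 2/3 of 4647981 = 3098654; 3,098,654 required, 3,097,476 in favor — not approved.

Not approved — the Series C shares did not give the required vote.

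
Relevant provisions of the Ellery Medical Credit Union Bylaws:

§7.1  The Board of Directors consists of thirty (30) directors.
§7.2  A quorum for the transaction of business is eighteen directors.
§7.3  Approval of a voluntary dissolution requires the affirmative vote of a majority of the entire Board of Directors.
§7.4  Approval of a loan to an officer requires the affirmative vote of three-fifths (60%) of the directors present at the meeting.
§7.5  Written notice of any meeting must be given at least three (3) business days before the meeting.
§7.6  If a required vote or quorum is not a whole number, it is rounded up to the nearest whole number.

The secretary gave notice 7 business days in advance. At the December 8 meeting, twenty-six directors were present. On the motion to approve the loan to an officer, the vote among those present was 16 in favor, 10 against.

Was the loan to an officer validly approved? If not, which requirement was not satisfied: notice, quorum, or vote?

Notice: 7 business days given; 3 required (7 ≥ 3). Satisfied.
Quorum: 26 present; quorum is 18. Satisfied.
Vote: the loan to an officer requires three-fifths of the directors present (26). 3/5 of 26 = 15.60, rounded up to 16, so 16 affirmative votes are needed; 16 voted in favor. Satisfied.

Valid — all requirements satisfied.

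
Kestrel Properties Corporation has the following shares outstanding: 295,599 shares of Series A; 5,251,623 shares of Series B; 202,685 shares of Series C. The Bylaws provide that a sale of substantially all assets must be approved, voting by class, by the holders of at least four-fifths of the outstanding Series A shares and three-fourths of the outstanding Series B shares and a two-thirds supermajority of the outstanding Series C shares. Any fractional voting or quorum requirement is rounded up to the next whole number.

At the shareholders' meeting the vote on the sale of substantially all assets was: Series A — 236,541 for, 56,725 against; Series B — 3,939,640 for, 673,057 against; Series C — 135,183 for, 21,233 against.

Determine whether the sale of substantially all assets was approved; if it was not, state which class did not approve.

Approved — every class gave the required vote.

Series A: 4/5 of 295599 = 236479.20, rounded up to 236480; 236,480 required, 236,541 in favor — approved.
Series B: 3/4 of 5251623 = 3938717.25, rounded up to 3938718; 3,938,718 required, 3,939,640 in favor — approved.
Series C: 2/3 of 202685 = 135123.33, rounded up to 135124; 135,124 required, 135,183 in favor — approved.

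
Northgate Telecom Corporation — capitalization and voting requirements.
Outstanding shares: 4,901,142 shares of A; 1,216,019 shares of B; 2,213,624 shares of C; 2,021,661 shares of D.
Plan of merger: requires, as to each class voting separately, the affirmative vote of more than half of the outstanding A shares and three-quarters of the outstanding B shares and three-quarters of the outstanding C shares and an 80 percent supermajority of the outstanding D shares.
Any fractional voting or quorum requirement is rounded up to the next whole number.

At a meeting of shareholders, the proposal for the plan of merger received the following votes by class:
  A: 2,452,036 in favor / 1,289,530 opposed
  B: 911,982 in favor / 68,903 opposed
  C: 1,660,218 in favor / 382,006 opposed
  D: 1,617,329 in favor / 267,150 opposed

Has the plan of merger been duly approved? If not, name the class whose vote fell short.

A: a majority of 4901142 is 2450572; 2,450,572 required, 2,452,036 in favor — approved.
B: 3/4 of 1216019 = 912014.25, rounded up to 912015; 912,015 required, 911,982 in favor — not approved.
C: 3/4 of 2213624 = 1660218; 1,660,218 required, 1,660,218 in favor — approved.
D: 4/5 of 2021661 = 1617328.80, rounded up to 1617329; 1,617,329 required, 1,617,329 in favor — approved.

Not approved — the B shares did not give the required vote.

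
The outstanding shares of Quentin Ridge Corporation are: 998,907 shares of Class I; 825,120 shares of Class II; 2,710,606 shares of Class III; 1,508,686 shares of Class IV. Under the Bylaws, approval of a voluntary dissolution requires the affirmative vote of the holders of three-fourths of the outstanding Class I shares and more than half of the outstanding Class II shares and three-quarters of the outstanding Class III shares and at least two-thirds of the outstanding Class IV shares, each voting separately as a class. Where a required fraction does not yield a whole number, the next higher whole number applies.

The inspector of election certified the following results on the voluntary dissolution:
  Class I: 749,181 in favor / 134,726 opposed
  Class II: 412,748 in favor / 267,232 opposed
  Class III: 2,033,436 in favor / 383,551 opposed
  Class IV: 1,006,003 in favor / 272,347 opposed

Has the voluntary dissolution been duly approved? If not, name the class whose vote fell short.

Approved — every class gave the required vote.

Class I: 3/4 of 998907 = 749180.25, rounded up to 749181; 749,181 required, 749,181 in favor — approved.
Class II: a majority of 825120 is 412561; 412,561 required, 412,748 in favor — approved.
Class III: 3/4 of 2710606 = 2032954.50, rounded up to 2032955; 2,032,955 required, 2,033,436 in favor — approved.
Class IV: 2/3 of 1508686 = 1005790.67, rounded up to 1005791; 1,005,791 required, 1,006,003 in favor — approved.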